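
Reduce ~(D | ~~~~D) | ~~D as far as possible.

1

~(D | ~~~~D) | ~~D
= ~(D | ~~~~D) | D   [double negation]
= ~(D | ~~D) | D   [double negation]
= ~(D | D) | D   [double negation]
= ~D | D   [idempotence]
= 1   [complement]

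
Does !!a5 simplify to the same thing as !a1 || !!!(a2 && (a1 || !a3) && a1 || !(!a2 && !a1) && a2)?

No

E1: !!a5
    = a5   (double negation)
E2: !a1 || !!!(a2 && (a1 || !a3) && a1 || !(!a2 && !a1) && a2)
    = !a1 || !!!(a2 && a1 || !(!a2 && !a1) && a2)   (absorption)
    = !a1 || !!!(a2 && a1 || (a2 || a1) && a2)   (De Morgan)
    = !a1 || !(a2 && a1 || (a2 || a1) && a2)   (double negation)
    = !a1 || !(a2 && a1 || a2)   (absorption)
    = !a1 || !a2   (absorption)
These differ: at a1=1, a2=0, a3=0, a5=0, E1 = 0 but E2 = 1.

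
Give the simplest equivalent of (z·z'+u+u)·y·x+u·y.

(z·z'+u+u)·y·x+u·y
= (u+u)·y·x+u·y
= u·y·x+u·y
= u·y

u·y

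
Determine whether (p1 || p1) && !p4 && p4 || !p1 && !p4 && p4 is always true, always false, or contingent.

(p1 || p1) && !p4 && p4 || !p1 && !p4 && p4
= p1 && !p4 && p4 || !p1 && !p4 && p4   — idempotence
= !p4 && p4   — distribution
= false   — complement

always false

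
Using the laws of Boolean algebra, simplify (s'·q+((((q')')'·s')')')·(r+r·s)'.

(s'·q+((((q')')'·s')')')·(r+r·s)'
= (s'·q+((q')')'·s')·(r+r·s)'   [double negation]
= (s'·q+q'·s')·(r+r·s)'   [double negation]
= s'·(r+r·s)'   [distribution]
= s'·r'   [absorption]

s'·r'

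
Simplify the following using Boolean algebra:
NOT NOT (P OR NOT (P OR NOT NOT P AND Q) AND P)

NOT NOT (P OR NOT (P OR NOT NOT P AND Q) AND P)
= NOT NOT (P OR NOT (P OR P AND Q) AND P)
= P OR NOT (P OR P AND Q) AND P
= P OR NOT P AND P
= P

P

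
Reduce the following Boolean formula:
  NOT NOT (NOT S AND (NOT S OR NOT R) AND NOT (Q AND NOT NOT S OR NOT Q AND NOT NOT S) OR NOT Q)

NOT S OR NOT Q

NOT NOT (NOT S AND (NOT S OR NOT R) AND NOT (Q AND NOT NOT S OR NOT Q AND NOT NOT S) OR NOT Q)
= NOT NOT (NOT S AND (NOT S OR NOT R) AND NOT NOT NOT S OR NOT Q)   (distribution)
= NOT S AND (NOT S OR NOT R) AND NOT NOT NOT S OR NOT Q   (double negation)
= NOT S AND NOT NOT NOT S OR NOT Q   (absorption)
= NOT S AND NOT S OR NOT Q   (double negation)
= NOT S OR NOT Q   (idempotence)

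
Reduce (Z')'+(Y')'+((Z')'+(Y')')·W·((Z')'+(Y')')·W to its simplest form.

Z+Y

(Z')'+(Y')'+((Z')'+(Y')')·W·((Z')'+(Y')')·W
= (Z')'+(Y')'+((Z')'+(Y')')·W   — idempotence
= (Z')'+(Y')'   — absorption
= Z+(Y')'   — double negation
= Z+Y   — double negation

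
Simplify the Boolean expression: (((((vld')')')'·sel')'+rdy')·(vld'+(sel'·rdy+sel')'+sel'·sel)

vld'+sel

(((((vld')')')'·sel')'+rdy')·(vld'+(sel'·rdy+sel')'+sel'·sel)
= (((vld')'·sel')'+rdy')·(vld'+(sel'·rdy+sel')'+sel'·sel)   (double negation)
= (vld'+sel+rdy')·(vld'+(sel'·rdy+sel')'+sel'·sel)   (De Morgan)
= (vld'+sel+rdy')·(vld'+(sel')'+sel'·sel)   (absorption)
= (vld'+sel+rdy')·(vld'+(sel')')   (complement / identity)
= (vld'+sel+rdy')·(vld'+sel)   (double negation)
= vld'+sel   (absorption)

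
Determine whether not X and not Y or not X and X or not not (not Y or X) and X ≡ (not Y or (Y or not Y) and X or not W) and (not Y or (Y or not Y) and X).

E1: not X and not Y or not X and X or not not (not Y or X) and X
    = not X and not Y or not X and X or (not Y or X) and X
    = (not Y or X) and not X or (not Y or X) and X
    = not Y or X
E2: (not Y or (Y or not Y) and X or not W) and (not Y or (Y or not Y) and X)
    = not Y or (Y or not Y) and X
    = not Y or X
Both reduce to not Y or X, so they are equivalent.

Yes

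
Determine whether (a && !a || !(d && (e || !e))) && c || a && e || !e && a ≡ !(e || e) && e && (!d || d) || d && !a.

No

E1: (a && !a || !(d && (e || !e))) && c || a && e || !e && a
    = !(d && (e || !e)) && c || a && e || !e && a
    = !(d && (e || !e)) && c || a
    = !d && c || a
E2: !(e || e) && e && (!d || d) || d && !a
    = !e && e && (!d || d) || d && !a
    = !e && e || d && !a
    = d && !a
These differ: at a=1, c=1, d=0, e=0, E1 = 1 but E2 = 0.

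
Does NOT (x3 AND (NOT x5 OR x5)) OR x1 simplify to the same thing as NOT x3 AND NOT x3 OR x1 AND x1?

E1: NOT (x3 AND (NOT x5 OR x5)) OR x1
    = NOT x3 OR x1
E2: NOT x3 AND NOT x3 OR x1 AND x1
    = NOT x3 OR x1 AND x1
    = NOT x3 OR x1
Both reduce to NOT x3 OR x1, so they are equivalent.

Yes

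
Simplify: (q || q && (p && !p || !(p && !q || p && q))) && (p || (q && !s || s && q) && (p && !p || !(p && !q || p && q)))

(q || q && (p && !p || !(p && !q || p && q))) && (p || (q && !s || s && q) && (p && !p || !(p && !q || p && q)))
= (q || q && (p && !p || !(p && !q || p && q))) && (p || q && (p && !p || !(p && !q || p && q)))   (distribution)
= q && p || q && (p && !p || !(p && !q || p && q))   (distribution)
= q && p || q && !(p && !q || p && q)   (complement / identity)
= q && p || q && !p   (distribution)
= q   (distribution)

q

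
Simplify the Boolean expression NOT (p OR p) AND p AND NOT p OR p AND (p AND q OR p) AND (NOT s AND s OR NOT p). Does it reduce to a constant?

NOT (p OR p) AND p AND NOT p OR p AND (p AND q OR p) AND (NOT s AND s OR NOT p)
= NOT (p OR p) AND p AND NOT p OR p AND p AND (NOT s AND s OR NOT p)   [absorption]
= NOT p AND p AND NOT p OR p AND p AND (NOT s AND s OR NOT p)   [idempotence]
= NOT p AND p AND NOT p OR p AND p AND NOT p   [complement / identity]
= p AND NOT p   [distribution]
= FALSE   [complement]

FALSE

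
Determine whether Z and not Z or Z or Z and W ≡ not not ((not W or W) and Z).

E1: Z and not Z or Z or Z and W
    = Z or Z and W
    = Z
E2: not not ((not W or W) and Z)
    = not not Z
    = Z
Both reduce to Z, so they are equivalent.

Yes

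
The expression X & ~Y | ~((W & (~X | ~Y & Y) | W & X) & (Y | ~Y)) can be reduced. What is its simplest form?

X & ~Y | ~((W & (~X | ~Y & Y) | W & X) & (Y | ~Y))
= X & ~Y | ~((W & ~X | W & X) & (Y | ~Y))   [complement / identity]
= X & ~Y | ~(W & (Y | ~Y))   [distribution]
= X & ~Y | ~W   [complement / identity]

X & ~Y | ~W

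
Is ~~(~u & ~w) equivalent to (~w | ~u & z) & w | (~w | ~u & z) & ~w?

No

E1: ~~(~u & ~w)
    = ~u & ~w   — double negation
E2: (~w | ~u & z) & w | (~w | ~u & z) & ~w
    = ~w | ~u & z   — distribution
These differ: at u=1, w=0, z=1, E1 = 0 but E2 = 1.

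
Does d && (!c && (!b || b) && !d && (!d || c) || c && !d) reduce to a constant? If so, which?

d && (!c && (!b || b) && !d && (!d || c) || c && !d)
= d && (!c && !d && (!d || c) || c && !d)   — complement / identity
= d && (!c && !d || c && !d)   — absorption
= d && !d   — distribution
= false   — complement

yes, False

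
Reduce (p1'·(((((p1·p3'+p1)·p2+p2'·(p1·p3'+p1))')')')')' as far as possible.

1

(p1'·(((((p1·p3'+p1)·p2+p2'·(p1·p3'+p1))')')')')'
= p1+((((p1·p3'+p1)·p2+p2'·(p1·p3'+p1))')')'   (De Morgan)
= p1+((p1·p3'+p1)·p2+p2'·(p1·p3'+p1))'   (double negation)
= p1+(p1·p3'+p1)'   (distribution)
= p1+p1'   (absorption)
= 1   (complement)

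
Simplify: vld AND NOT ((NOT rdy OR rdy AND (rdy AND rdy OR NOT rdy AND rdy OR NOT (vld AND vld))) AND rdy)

vld AND NOT rdy

vld AND NOT ((NOT rdy OR rdy AND (rdy AND rdy OR NOT rdy AND rdy OR NOT (vld AND vld))) AND rdy)
= vld AND NOT ((NOT rdy OR rdy AND (rdy OR NOT (vld AND vld))) AND rdy)   — distribution
= vld AND NOT ((NOT rdy OR rdy AND (rdy OR NOT vld)) AND rdy)   — idempotence
= vld AND NOT ((NOT rdy OR rdy) AND rdy)   — absorption
= vld AND NOT rdy   — complement / identity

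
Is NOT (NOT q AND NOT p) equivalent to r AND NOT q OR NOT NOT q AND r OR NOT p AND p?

No

E1: NOT (NOT q AND NOT p)
    = q OR p   [De Morgan]
E2: r AND NOT q OR NOT NOT q AND r OR NOT p AND p
    = r AND NOT q OR q AND r OR NOT p AND p   [double negation]
    = r AND NOT q OR q AND r   [complement / identity]
    = r   [distribution]
These differ: at p=1, q=0, r=0, E1 = 1 but E2 = 0.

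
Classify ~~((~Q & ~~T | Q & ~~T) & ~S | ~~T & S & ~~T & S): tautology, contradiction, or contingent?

~~((~Q & ~~T | Q & ~~T) & ~S | ~~T & S & ~~T & S)
= ~~((~Q & ~~T | Q & ~~T) & ~S | ~~T & S)   (idempotence)
= (~Q & ~~T | Q & ~~T) & ~S | ~~T & S   (double negation)
= ~~T & ~S | ~~T & S   (distribution)
= ~~T   (distribution)
= T   (double negation)
This depends on T, so it is not a constant.

contingent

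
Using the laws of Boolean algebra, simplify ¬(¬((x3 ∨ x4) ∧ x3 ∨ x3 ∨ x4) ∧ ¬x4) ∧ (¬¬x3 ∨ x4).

¬(¬((x3 ∨ x4) ∧ x3 ∨ x3 ∨ x4) ∧ ¬x4) ∧ (¬¬x3 ∨ x4)
= ¬(¬(x3 ∨ x4) ∧ ¬x4) ∧ (¬¬x3 ∨ x4)
= (x3 ∨ x4 ∨ x4) ∧ (¬¬x3 ∨ x4)
= (x3 ∨ x4 ∨ x4) ∧ (x3 ∨ x4)
= x3 ∨ x4

x3 ∨ x4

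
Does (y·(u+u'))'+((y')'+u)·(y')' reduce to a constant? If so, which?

(y·(u+u'))'+((y')'+u)·(y')'
= (y·(u+u'))'+(y')'   (absorption)
= y'+(y')'   (complement / identity)
= y'+y   (double negation)
= 1   (complement)

yes, True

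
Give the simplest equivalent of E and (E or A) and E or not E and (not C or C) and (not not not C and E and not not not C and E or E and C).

E and (E or A) and E or not E and (not C or C) and (not not not C and E and not not not C and E or E and C)
= E and E or not E and (not C or C) and (not not not C and E and not not not C and E or E and C)   (absorption)
= E and E or not E and (not C or C) and (not not not C and E or E and C)   (idempotence)
= E and E or not E and (not C or C) and (not C and E or E and C)   (double negation)
= E and E or not E and (not C and E or E and C)   (complement / identity)
= E and E or not E and E   (distribution)
= E   (distribution)

E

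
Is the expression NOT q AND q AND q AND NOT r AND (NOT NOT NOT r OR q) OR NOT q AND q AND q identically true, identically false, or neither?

identically false

NOT q AND q AND q AND NOT r AND (NOT NOT NOT r OR q) OR NOT q AND q AND q
= NOT q AND q AND q AND NOT r AND (NOT r OR q) OR NOT q AND q AND q   [double negation]
= NOT q AND q AND q AND NOT r OR NOT q AND q AND q   [absorption]
= NOT q AND q AND q   [absorption]
= NOT q AND q   [idempotence]
= FALSE   [complement]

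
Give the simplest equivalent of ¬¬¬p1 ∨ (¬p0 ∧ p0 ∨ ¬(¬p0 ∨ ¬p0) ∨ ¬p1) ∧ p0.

¬¬¬p1 ∨ (¬p0 ∧ p0 ∨ ¬(¬p0 ∨ ¬p0) ∨ ¬p1) ∧ p0
= ¬¬¬p1 ∨ (¬p0 ∧ p0 ∨ p0 ∧ p0 ∨ ¬p1) ∧ p0   — De Morgan
= ¬¬¬p1 ∨ (p0 ∨ ¬p1) ∧ p0   — distribution
= ¬¬¬p1 ∨ p0   — absorption
= ¬p1 ∨ p0   — double negation

¬p1 ∨ p0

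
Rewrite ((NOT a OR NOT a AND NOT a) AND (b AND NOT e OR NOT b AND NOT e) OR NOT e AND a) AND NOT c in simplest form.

((NOT a OR NOT a AND NOT a) AND (b AND NOT e OR NOT b AND NOT e) OR NOT e AND a) AND NOT c
= ((NOT a OR NOT a AND NOT a) AND NOT e OR NOT e AND a) AND NOT c
= ((NOT a OR NOT a) AND NOT e OR NOT e AND a) AND NOT c
= (NOT a AND NOT e OR NOT e AND a) AND NOT c
= NOT e AND NOT c

NOT e AND NOT c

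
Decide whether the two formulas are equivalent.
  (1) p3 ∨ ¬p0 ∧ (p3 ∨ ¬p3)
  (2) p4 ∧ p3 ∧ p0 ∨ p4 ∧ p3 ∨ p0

E1: p3 ∨ ¬p0 ∧ (p3 ∨ ¬p3)
    = p3 ∨ ¬p0
E2: p4 ∧ p3 ∧ p0 ∨ p4 ∧ p3 ∨ p0
    = p4 ∧ p3 ∨ p0
These differ: at p0=1, p3=0, p4=0, E1 = 0 but E2 = 1.

No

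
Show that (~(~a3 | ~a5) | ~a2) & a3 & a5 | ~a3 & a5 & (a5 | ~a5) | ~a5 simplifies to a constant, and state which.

1

(~(~a3 | ~a5) | ~a2) & a3 & a5 | ~a3 & a5 & (a5 | ~a5) | ~a5
= (a3 & a5 | ~a2) & a3 & a5 | ~a3 & a5 & (a5 | ~a5) | ~a5   (De Morgan)
= (a3 & a5 | ~a2) & a3 & a5 | ~a3 & a5 | ~a5   (complement / identity)
= a3 & a5 | ~a3 & a5 | ~a5   (absorption)
= a5 | ~a5   (distribution)
= 1   (complement)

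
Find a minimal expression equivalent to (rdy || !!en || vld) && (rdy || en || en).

(rdy || !!en || vld) && (rdy || en || en)
= (rdy || !!en || vld) && (rdy || en)   (idempotence)
= (rdy || en || vld) && (rdy || en)   (double negation)
= rdy || en   (absorption)

rdy || en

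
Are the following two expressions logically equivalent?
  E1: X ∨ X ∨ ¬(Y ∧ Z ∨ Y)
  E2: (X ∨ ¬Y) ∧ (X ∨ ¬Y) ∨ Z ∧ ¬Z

Yes

E1: X ∨ X ∨ ¬(Y ∧ Z ∨ Y)
    = X ∨ ¬(Y ∧ Z ∨ Y)
    = X ∨ ¬Y
E2: (X ∨ ¬Y) ∧ (X ∨ ¬Y) ∨ Z ∧ ¬Z
    = (X ∨ ¬Y) ∧ (X ∨ ¬Y)
    = X ∨ ¬Y
Both reduce to X ∨ ¬Y, so they are equivalent.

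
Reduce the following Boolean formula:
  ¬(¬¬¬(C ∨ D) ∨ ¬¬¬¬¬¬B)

(C ∨ D) ∧ ¬B

¬(¬¬¬(C ∨ D) ∨ ¬¬¬¬¬¬B)
= ¬¬(C ∨ D) ∧ ¬¬¬¬¬B
= ¬¬(C ∨ D) ∧ ¬¬¬B
= (C ∨ D) ∧ ¬¬¬B
= (C ∨ D) ∧ ¬B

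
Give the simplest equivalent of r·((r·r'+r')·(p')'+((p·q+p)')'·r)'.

r·p'

r·((r·r'+r')·(p')'+((p·q+p)')'·r)'
= r·(r'·(p')'+((p·q+p)')'·r)'   — complement / identity
= r·(r'·(p')'+(p')'·r)'   — absorption
= r·((p')')'   — distribution
= r·p'   — double negation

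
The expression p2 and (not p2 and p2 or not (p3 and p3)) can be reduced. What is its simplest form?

p2 and (not p2 and p2 or not (p3 and p3))
= p2 and not (p3 and p3)
= p2 and not p3

p2 and not p3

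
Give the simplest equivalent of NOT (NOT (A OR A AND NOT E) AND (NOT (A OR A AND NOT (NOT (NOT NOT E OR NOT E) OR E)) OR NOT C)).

A

NOT (NOT (A OR A AND NOT E) AND (NOT (A OR A AND NOT (NOT (NOT NOT E OR NOT E) OR E)) OR NOT C))
= NOT (NOT (A OR A AND NOT E) AND (NOT (A OR A AND NOT (NOT E AND E OR E)) OR NOT C))   [De Morgan]
= NOT (NOT (A OR A AND NOT E) AND (NOT (A OR A AND NOT E) OR NOT C))   [complement / identity]
= NOT NOT (A OR A AND NOT E)   [absorption]
= A OR A AND NOT E   [double negation]
= A   [absorption]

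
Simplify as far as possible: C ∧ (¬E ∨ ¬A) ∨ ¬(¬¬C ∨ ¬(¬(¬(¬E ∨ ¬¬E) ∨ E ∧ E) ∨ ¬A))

C ∧ (¬E ∨ ¬A) ∨ ¬(¬¬C ∨ ¬(¬(¬(¬E ∨ ¬¬E) ∨ E ∧ E) ∨ ¬A))
= C ∧ (¬E ∨ ¬A) ∨ ¬(¬¬C ∨ ¬(¬(E ∧ ¬E ∨ E ∧ E) ∨ ¬A))
= C ∧ (¬E ∨ ¬A) ∨ ¬C ∧ (¬(E ∧ ¬E ∨ E ∧ E) ∨ ¬A)
= C ∧ (¬E ∨ ¬A) ∨ ¬C ∧ (¬E ∨ ¬A)
= ¬E ∨ ¬A

¬E ∨ ¬A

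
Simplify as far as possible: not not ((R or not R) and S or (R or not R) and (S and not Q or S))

not not ((R or not R) and S or (R or not R) and (S and not Q or S))
= not not ((R or not R) and S or (R or not R) and S)   — absorption
= not not ((R or not R) and S)   — idempotence
= not not S   — complement / identity
= S   — double negation

S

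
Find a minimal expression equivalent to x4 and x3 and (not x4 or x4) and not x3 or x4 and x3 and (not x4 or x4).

x4 and x3

x4 and x3 and (not x4 or x4) and not x3 or x4 and x3 and (not x4 or x4)
= ((not x4 or x4) and not x3 or not x4 or x4) and x4 and x3   [distribution]
= (not x4 or x4) and x4 and x3   [absorption]
= x4 and x3   [complement / identity]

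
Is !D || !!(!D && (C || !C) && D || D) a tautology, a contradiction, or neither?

!D || !!(!D && (C || !C) && D || D)
= !D || !!(!D && D || D)   (complement / identity)
= !D || !!D   (complement / identity)
= !D || D   (double negation)
= true   (complement)

tautology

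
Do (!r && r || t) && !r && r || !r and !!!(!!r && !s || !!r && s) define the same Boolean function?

E1: (!r && r || t) && !r && r || !r
    = !r && r || !r   [absorption]
    = !r   [complement / identity]
E2: !!!(!!r && !s || !!r && s)
    = !!!!!r   [distribution]
    = !!!r   [double negation]
    = !r   [double negation]
Both reduce to !r, so they are equivalent.

Yes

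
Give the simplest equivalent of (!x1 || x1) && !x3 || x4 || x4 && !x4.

!x3 || x4

(!x1 || x1) && !x3 || x4 || x4 && !x4
= (!x1 || x1) && !x3 || x4
= !x3 || x4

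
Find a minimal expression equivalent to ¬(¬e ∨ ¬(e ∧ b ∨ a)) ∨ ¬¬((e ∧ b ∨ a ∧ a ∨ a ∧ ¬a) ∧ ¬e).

e ∧ b ∨ a

¬(¬e ∨ ¬(e ∧ b ∨ a)) ∨ ¬¬((e ∧ b ∨ a ∧ a ∨ a ∧ ¬a) ∧ ¬e)
= ¬(¬e ∨ ¬(e ∧ b ∨ a)) ∨ ¬¬((e ∧ b ∨ a) ∧ ¬e)   — distribution
= ¬(¬e ∨ ¬(e ∧ b ∨ a)) ∨ (e ∧ b ∨ a) ∧ ¬e   — double negation
= e ∧ (e ∧ b ∨ a) ∨ (e ∧ b ∨ a) ∧ ¬e   — De Morgan
= e ∧ b ∨ a   — distribution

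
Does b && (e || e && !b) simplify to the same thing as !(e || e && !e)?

No

E1: b && (e || e && !b)
    = b && e   — absorption
E2: !(e || e && !e)
    = !e   — complement / identity
These differ: at b=1, e=0, E1 = 0 but E2 = 1.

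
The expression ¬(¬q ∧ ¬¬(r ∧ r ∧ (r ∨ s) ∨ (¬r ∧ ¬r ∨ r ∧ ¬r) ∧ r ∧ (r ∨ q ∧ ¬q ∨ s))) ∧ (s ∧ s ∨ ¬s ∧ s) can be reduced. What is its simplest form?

¬(¬q ∧ ¬¬(r ∧ r ∧ (r ∨ s) ∨ (¬r ∧ ¬r ∨ r ∧ ¬r) ∧ r ∧ (r ∨ q ∧ ¬q ∨ s))) ∧ (s ∧ s ∨ ¬s ∧ s)
= ¬(¬q ∧ ¬¬(r ∧ r ∧ (r ∨ s) ∨ (¬r ∧ ¬r ∨ r ∧ ¬r) ∧ r ∧ (r ∨ s))) ∧ (s ∧ s ∨ ¬s ∧ s)   [complement / identity]
= ¬(¬q ∧ ¬¬(r ∧ r ∧ (r ∨ s) ∨ ¬r ∧ r ∧ (r ∨ s))) ∧ (s ∧ s ∨ ¬s ∧ s)   [distribution]
= ¬(¬q ∧ ¬¬(r ∧ (r ∨ s))) ∧ (s ∧ s ∨ ¬s ∧ s)   [distribution]
= ¬(¬q ∧ ¬¬(r ∧ (r ∨ s))) ∧ s   [distribution]
= (q ∨ ¬(r ∧ (r ∨ s))) ∧ s   [De Morgan]
= (q ∨ ¬r) ∧ s   [absorption]

(q ∨ ¬r) ∧ s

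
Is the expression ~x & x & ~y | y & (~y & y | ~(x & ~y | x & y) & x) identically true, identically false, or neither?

~x & x & ~y | y & (~y & y | ~(x & ~y | x & y) & x)
= ~x & x & ~y | y & (~y & y | ~x & x)
= ~x & x & ~y | y & ~x & x
= ~x & x
= 0

identically false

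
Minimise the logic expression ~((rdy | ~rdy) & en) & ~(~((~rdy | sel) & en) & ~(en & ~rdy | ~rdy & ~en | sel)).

~en & (~rdy | sel)

~((rdy | ~rdy) & en) & ~(~((~rdy | sel) & en) & ~(en & ~rdy | ~rdy & ~en | sel))
= ~((rdy | ~rdy) & en) & ~(~((~rdy | sel) & en) & ~(~rdy | sel))   [distribution]
= ~en & ~(~((~rdy | sel) & en) & ~(~rdy | sel))   [complement / identity]
= ~en & ((~rdy | sel) & en | ~rdy | sel)   [De Morgan]
= ~en & (~rdy | sel)   [absorption]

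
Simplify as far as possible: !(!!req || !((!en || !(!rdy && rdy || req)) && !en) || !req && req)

!(!!req || !((!en || !(!rdy && rdy || req)) && !en) || !req && req)
= !(!!req || !((!en || !req) && !en) || !req && req)
= !(!!req || !!en || !req && req)
= !(!!req || !!en)
= !req && !en

!req && !en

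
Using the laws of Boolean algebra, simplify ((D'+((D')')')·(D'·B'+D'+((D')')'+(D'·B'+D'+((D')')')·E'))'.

((D'+((D')')')·(D'·B'+D'+((D')')'+(D'·B'+D'+((D')')')·E'))'
= ((D'+((D')')')·(D'·B'+D'+((D')')'))'   [absorption]
= ((D'+((D')')')·(D'+((D')')'))'   [absorption]
= (D'+((D')')')'   [idempotence]
= (D'+D')'   [double negation]
= (D')'   [idempotence]
= D   [double negation]

D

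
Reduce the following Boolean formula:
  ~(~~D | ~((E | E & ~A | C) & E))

~D & E

~(~~D | ~((E | E & ~A | C) & E))
= ~(~~D | ~((E | C) & E))   [absorption]
= ~(~~D | ~E)   [absorption]
= ~D & E   [De Morgan]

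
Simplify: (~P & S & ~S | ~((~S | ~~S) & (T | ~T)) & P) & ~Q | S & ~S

(~P & S & ~S | ~((~S | ~~S) & (T | ~T)) & P) & ~Q | S & ~S
= (~P & S & ~S | ~(~S | ~~S) & P) & ~Q | S & ~S
= (~P & S & ~S | S & ~S & P) & ~Q | S & ~S
= S & ~S & ~Q | S & ~S
= S & ~S
= 0

0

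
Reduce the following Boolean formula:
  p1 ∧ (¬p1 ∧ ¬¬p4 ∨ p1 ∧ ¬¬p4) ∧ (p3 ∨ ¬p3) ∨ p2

p1 ∧ (¬p1 ∧ ¬¬p4 ∨ p1 ∧ ¬¬p4) ∧ (p3 ∨ ¬p3) ∨ p2
= p1 ∧ ¬¬p4 ∧ (p3 ∨ ¬p3) ∨ p2   (distribution)
= p1 ∧ ¬¬p4 ∨ p2   (complement / identity)
= p1 ∧ p4 ∨ p2   (double negation)

p1 ∧ p4 ∨ p2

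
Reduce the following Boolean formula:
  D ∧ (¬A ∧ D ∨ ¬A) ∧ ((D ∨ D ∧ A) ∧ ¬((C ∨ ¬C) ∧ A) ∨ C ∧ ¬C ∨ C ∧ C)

D ∧ (¬A ∧ D ∨ ¬A) ∧ ((D ∨ D ∧ A) ∧ ¬((C ∨ ¬C) ∧ A) ∨ C ∧ ¬C ∨ C ∧ C)
= D ∧ ¬A ∧ ((D ∨ D ∧ A) ∧ ¬((C ∨ ¬C) ∧ A) ∨ C ∧ ¬C ∨ C ∧ C)
= D ∧ ¬A ∧ (D ∧ ¬((C ∨ ¬C) ∧ A) ∨ C ∧ ¬C ∨ C ∧ C)
= D ∧ ¬A ∧ (D ∧ ¬A ∨ C ∧ ¬C ∨ C ∧ C)
= D ∧ ¬A ∧ (D ∧ ¬A ∨ C)
= D ∧ ¬A

D ∧ ¬A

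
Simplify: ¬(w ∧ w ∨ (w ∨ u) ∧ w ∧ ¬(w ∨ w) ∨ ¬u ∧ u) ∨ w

True

¬(w ∧ w ∨ (w ∨ u) ∧ w ∧ ¬(w ∨ w) ∨ ¬u ∧ u) ∨ w
= ¬(w ∧ w ∨ (w ∨ u) ∧ w ∧ ¬(w ∨ w)) ∨ w   [complement / identity]
= ¬(w ∧ w ∨ (w ∨ u) ∧ w ∧ ¬w) ∨ w   [idempotence]
= ¬(w ∧ w ∨ w ∧ ¬w) ∨ w   [absorption]
= ¬w ∨ w   [distribution]
= True   [complement]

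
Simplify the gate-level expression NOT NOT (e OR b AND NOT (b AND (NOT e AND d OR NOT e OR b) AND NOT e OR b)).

NOT NOT (e OR b AND NOT (b AND (NOT e AND d OR NOT e OR b) AND NOT e OR b))
= NOT NOT (e OR b AND NOT (b AND (NOT e OR b) AND NOT e OR b))   [absorption]
= NOT NOT (e OR b AND NOT (b AND NOT e OR b))   [absorption]
= NOT NOT (e OR b AND NOT b)   [absorption]
= NOT NOT e   [complement / identity]
= e   [double negation]

e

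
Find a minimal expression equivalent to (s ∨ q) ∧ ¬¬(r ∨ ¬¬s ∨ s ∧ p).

s ∨ q ∧ r

(s ∨ q) ∧ ¬¬(r ∨ ¬¬s ∨ s ∧ p)
= (s ∨ q) ∧ ¬¬(r ∨ s ∨ s ∧ p)   — double negation
= (s ∨ q) ∧ (r ∨ s ∨ s ∧ p)   — double negation
= (s ∨ q) ∧ (r ∨ s)   — absorption
= s ∨ q ∧ r   — distribution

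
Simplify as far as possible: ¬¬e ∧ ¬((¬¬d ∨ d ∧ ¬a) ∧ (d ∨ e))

e ∧ ¬d

¬¬e ∧ ¬((¬¬d ∨ d ∧ ¬a) ∧ (d ∨ e))
= ¬¬e ∧ ¬((d ∨ d ∧ ¬a) ∧ (d ∨ e))   [double negation]
= e ∧ ¬((d ∨ d ∧ ¬a) ∧ (d ∨ e))   [double negation]
= e ∧ ¬(d ∧ (d ∨ e))   [absorption]
= e ∧ ¬d   [absorption]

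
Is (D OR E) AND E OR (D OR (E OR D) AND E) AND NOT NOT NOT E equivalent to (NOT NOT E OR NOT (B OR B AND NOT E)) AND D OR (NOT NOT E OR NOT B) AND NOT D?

No

E1: (D OR E) AND E OR (D OR (E OR D) AND E) AND NOT NOT NOT E
    = (D OR E) AND E OR (D OR (E OR D) AND E) AND NOT E   [double negation]
    = (D OR E) AND E OR (D OR E) AND NOT E   [absorption]
    = D OR E   [distribution]
E2: (NOT NOT E OR NOT (B OR B AND NOT E)) AND D OR (NOT NOT E OR NOT B) AND NOT D
    = (NOT NOT E OR NOT B) AND D OR (NOT NOT E OR NOT B) AND NOT D   [absorption]
    = NOT NOT E OR NOT B   [distribution]
    = E OR NOT B   [double negation]
These differ: at B=0, D=0, E=0, E1 = 0 but E2 = 1.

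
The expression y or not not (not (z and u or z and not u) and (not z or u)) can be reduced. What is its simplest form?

y or not z

y or not not (not (z and u or z and not u) and (not z or u))
= y or not not (not z and (not z or u))   — distribution
= y or not not not z   — absorption
= y or not z   — double negation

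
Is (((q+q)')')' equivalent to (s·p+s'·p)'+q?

E1: (((q+q)')')'
    = (q+q)'
    = q'
E2: (s·p+s'·p)'+q
    = p'+q
These differ: at p=1, q=1, s=0, E1 = 0 but E2 = 1.

No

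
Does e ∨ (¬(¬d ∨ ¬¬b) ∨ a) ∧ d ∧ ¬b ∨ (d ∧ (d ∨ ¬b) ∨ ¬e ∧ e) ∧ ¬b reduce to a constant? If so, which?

no

e ∨ (¬(¬d ∨ ¬¬b) ∨ a) ∧ d ∧ ¬b ∨ (d ∧ (d ∨ ¬b) ∨ ¬e ∧ e) ∧ ¬b
= e ∨ (d ∧ ¬b ∨ a) ∧ d ∧ ¬b ∨ (d ∧ (d ∨ ¬b) ∨ ¬e ∧ e) ∧ ¬b
= e ∨ d ∧ ¬b ∨ (d ∧ (d ∨ ¬b) ∨ ¬e ∧ e) ∧ ¬b
= e ∨ d ∧ ¬b ∨ d ∧ (d ∨ ¬b) ∧ ¬b
= e ∨ d ∧ ¬b ∨ d ∧ ¬b
= e ∨ d ∧ ¬b
This depends on b, d, e, so it is not a constant.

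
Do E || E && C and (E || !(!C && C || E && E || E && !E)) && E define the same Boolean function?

Yes

E1: E || E && C
    = E   (absorption)
E2: (E || !(!C && C || E && E || E && !E)) && E
    = (E || !(!C && C || E)) && E   (distribution)
    = (E || !E) && E   (complement / identity)
    = E   (complement / identity)
Both reduce to E, so they are equivalent.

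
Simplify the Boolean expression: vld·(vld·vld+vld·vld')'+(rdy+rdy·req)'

vld·(vld·vld+vld·vld')'+(rdy+rdy·req)'
= vld·vld'+(rdy+rdy·req)'
= (rdy+rdy·req)'
= rdy'

rdy'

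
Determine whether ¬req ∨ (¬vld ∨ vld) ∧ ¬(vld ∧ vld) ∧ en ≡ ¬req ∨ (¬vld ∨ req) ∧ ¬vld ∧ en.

Yes

E1: ¬req ∨ (¬vld ∨ vld) ∧ ¬(vld ∧ vld) ∧ en
    = ¬req ∨ ¬(vld ∧ vld) ∧ en   [complement / identity]
    = ¬req ∨ ¬vld ∧ en   [idempotence]
E2: ¬req ∨ (¬vld ∨ req) ∧ ¬vld ∧ en
    = ¬req ∨ ¬vld ∧ en   [absorption]
Both reduce to ¬req ∨ ¬vld ∧ en, so they are equivalent.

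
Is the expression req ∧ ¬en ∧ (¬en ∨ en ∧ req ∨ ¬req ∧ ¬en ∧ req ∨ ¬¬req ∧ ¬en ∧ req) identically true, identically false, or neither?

neither

req ∧ ¬en ∧ (¬en ∨ en ∧ req ∨ ¬req ∧ ¬en ∧ req ∨ ¬¬req ∧ ¬en ∧ req)
= req ∧ ¬en ∧ (¬en ∨ en ∧ req ∨ ¬req ∧ ¬en ∧ req ∨ req ∧ ¬en ∧ req)   [double negation]
= req ∧ ¬en ∧ (¬en ∨ en ∧ req ∨ ¬en ∧ req)   [distribution]
= req ∧ ¬en ∧ (¬en ∨ req)   [distribution]
= req ∧ ¬en   [absorption]
This depends on en, req, so it is not a constant.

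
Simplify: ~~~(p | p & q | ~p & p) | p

~~~(p | p & q | ~p & p) | p
= ~~~(p | p & q) | p   — complement / identity
= ~(p | p & q) | p   — double negation
= ~p | p   — absorption
= 1   — complement

1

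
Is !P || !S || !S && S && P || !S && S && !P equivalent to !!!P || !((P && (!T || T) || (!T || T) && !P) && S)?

Yes

E1: !P || !S || !S && S && P || !S && S && !P
    = !P || !S || !S && S
    = !P || !S
E2: !!!P || !((P && (!T || T) || (!T || T) && !P) && S)
    = !P || !((P && (!T || T) || (!T || T) && !P) && S)
    = !P || !((!T || T) && S)
    = !P || !S
Both reduce to !P || !S, so they are equivalent.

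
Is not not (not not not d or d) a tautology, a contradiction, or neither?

tautology

not not (not not not d or d)
= not not not d or d   (double negation)
= not d or d   (double negation)
= True   (complement)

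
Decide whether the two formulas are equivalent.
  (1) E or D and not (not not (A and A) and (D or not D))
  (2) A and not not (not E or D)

E1: E or D and not (not not (A and A) and (D or not D))
    = E or D and not not not (A and A)   [complement / identity]
    = E or D and not not not A   [idempotence]
    = E or D and not A   [double negation]
E2: A and not not (not E or D)
    = A and (not E or D)   [double negation]
These differ: at A=0, D=1, E=1, E1 = 1 but E2 = 0.

No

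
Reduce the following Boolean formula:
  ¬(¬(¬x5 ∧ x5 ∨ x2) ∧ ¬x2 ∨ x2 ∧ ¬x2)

¬(¬(¬x5 ∧ x5 ∨ x2) ∧ ¬x2 ∨ x2 ∧ ¬x2)
= ¬(¬x2 ∧ ¬x2 ∨ x2 ∧ ¬x2)   — complement / identity
= ¬¬x2   — distribution
= x2   — double negation

x2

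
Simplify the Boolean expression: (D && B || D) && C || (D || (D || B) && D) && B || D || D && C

D

(D && B || D) && C || (D || (D || B) && D) && B || D || D && C
= (D && B || D) && C || (D || (D || B) && D) && B || D   [absorption]
= (D && B || D) && C || (D || D) && B || D   [absorption]
= (D && B || D) && C || D && B || D   [idempotence]
= D && B || D   [absorption]
= D   [absorption]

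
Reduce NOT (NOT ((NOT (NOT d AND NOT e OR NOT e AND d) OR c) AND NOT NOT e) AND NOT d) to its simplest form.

e OR d

NOT (NOT ((NOT (NOT d AND NOT e OR NOT e AND d) OR c) AND NOT NOT e) AND NOT d)
= NOT (NOT ((NOT NOT e OR c) AND NOT NOT e) AND NOT d)
= NOT (NOT NOT NOT e AND NOT d)
= NOT NOT e OR d
= e OR d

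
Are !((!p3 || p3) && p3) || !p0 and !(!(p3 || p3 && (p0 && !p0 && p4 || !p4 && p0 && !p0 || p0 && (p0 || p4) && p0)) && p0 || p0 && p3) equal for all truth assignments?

E1: !((!p3 || p3) && p3) || !p0
    = !p3 || !p0   (complement / identity)
E2: !(!(p3 || p3 && (p0 && !p0 && p4 || !p4 && p0 && !p0 || p0 && (p0 || p4) && p0)) && p0 || p0 && p3)
    = !(!(p3 || p3 && (p0 && !p0 && p4 || !p4 && p0 && !p0 || p0 && p0)) && p0 || p0 && p3)   (absorption)
    = !(!(p3 || p3 && (p0 && !p0 || p0 && p0)) && p0 || p0 && p3)   (distribution)
    = !(!(p3 || p3 && p0) && p0 || p0 && p3)   (distribution)
    = !(!p3 && p0 || p0 && p3)   (absorption)
    = !p0   (distribution)
These differ: at p0=1, p3=0, p4=0, E1 = 1 but E2 = 0.

No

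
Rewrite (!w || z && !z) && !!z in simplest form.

(!w || z && !z) && !!z
= !w && !!z   [complement / identity]
= !w && z   [double negation]

!w && z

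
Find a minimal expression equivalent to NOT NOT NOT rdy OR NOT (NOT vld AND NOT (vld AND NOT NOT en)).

NOT NOT NOT rdy OR NOT (NOT vld AND NOT (vld AND NOT NOT en))
= NOT NOT NOT rdy OR vld OR vld AND NOT NOT en   [De Morgan]
= NOT NOT NOT rdy OR vld OR vld AND en   [double negation]
= NOT NOT NOT rdy OR vld   [absorption]
= NOT rdy OR vld   [double negation]

NOT rdy OR vld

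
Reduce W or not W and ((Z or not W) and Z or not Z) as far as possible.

W or not W and ((Z or not W) and Z or not Z)
= W or not W and (Z or not Z)   — absorption
= W or not W   — complement / identity
= True   — complement

True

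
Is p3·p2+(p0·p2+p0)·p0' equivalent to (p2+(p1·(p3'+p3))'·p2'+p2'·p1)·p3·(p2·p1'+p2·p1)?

Yes

E1: p3·p2+(p0·p2+p0)·p0'
    = p3·p2+p0·p0'   (absorption)
    = p3·p2   (complement / identity)
E2: (p2+(p1·(p3'+p3))'·p2'+p2'·p1)·p3·(p2·p1'+p2·p1)
    = (p2+p1'·p2'+p2'·p1)·p3·(p2·p1'+p2·p1)   (complement / identity)
    = (p2+p2')·p3·(p2·p1'+p2·p1)   (distribution)
    = (p2+p2')·p3·p2   (distribution)
    = p3·p2   (complement / identity)
Both reduce to p3·p2, so they are equivalent.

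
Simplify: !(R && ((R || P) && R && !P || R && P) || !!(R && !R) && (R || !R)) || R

!(R && ((R || P) && R && !P || R && P) || !!(R && !R) && (R || !R)) || R
= !(R && ((R || P) && R && !P || R && P) || R && !R && (R || !R)) || R   [double negation]
= !(R && (R && !P || R && P) || R && !R && (R || !R)) || R   [absorption]
= !(R && (R && !P || R && P) || R && !R) || R   [complement / identity]
= !(R && R || R && !R) || R   [distribution]
= !R || R   [distribution]
= true   [complement]

true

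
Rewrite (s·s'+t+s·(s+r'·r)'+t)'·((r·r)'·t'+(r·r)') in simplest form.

(s·s'+t+s·(s+r'·r)'+t)'·((r·r)'·t'+(r·r)')
= (s·s'+t+s·s'+t)'·((r·r)'·t'+(r·r)')   (complement / identity)
= (s·s'+t)'·((r·r)'·t'+(r·r)')   (idempotence)
= (s·s'+t)'·(r·r)'   (absorption)
= t'·(r·r)'   (complement / identity)
= t'·r'   (idempotence)

t'·r'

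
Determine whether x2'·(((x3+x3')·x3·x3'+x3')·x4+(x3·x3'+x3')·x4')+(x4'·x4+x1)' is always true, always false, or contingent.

x2'·(((x3+x3')·x3·x3'+x3')·x4+(x3·x3'+x3')·x4')+(x4'·x4+x1)'
= x2'·((x3·x3'+x3')·x4+(x3·x3'+x3')·x4')+(x4'·x4+x1)'   — complement / identity
= x2'·((x3·x3'+x3')·x4+(x3·x3'+x3')·x4')+x1'   — complement / identity
= x2'·(x3·x3'+x3')+x1'   — distribution
= x2'·x3'+x1'   — complement / identity
This depends on x1, x2, x3, so it is not a constant.

contingent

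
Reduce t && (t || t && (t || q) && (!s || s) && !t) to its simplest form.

t && (t || t && (t || q) && (!s || s) && !t)
= t && (t || t && (t || q) && !t)   — complement / identity
= t && (t || t && !t)   — absorption
= t && t   — complement / identity
= t   — idempotence

t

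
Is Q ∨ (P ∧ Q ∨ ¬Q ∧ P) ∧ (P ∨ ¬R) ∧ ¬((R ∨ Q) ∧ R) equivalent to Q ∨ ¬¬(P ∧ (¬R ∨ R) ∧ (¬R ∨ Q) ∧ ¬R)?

E1: Q ∨ (P ∧ Q ∨ ¬Q ∧ P) ∧ (P ∨ ¬R) ∧ ¬((R ∨ Q) ∧ R)
    = Q ∨ (P ∧ Q ∨ ¬Q ∧ P) ∧ (P ∨ ¬R) ∧ ¬R   — absorption
    = Q ∨ P ∧ (P ∨ ¬R) ∧ ¬R   — distribution
    = Q ∨ P ∧ ¬R   — absorption
E2: Q ∨ ¬¬(P ∧ (¬R ∨ R) ∧ (¬R ∨ Q) ∧ ¬R)
    = Q ∨ ¬¬(P ∧ (¬R ∨ Q) ∧ ¬R)   — complement / identity
    = Q ∨ ¬¬(P ∧ ¬R)   — absorption
    = Q ∨ P ∧ ¬R   — double negation
Both reduce to Q ∨ P ∧ ¬R, so they are equivalent.

Yes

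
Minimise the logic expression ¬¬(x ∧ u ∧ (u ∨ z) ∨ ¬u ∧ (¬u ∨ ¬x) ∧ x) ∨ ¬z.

x ∨ ¬z

¬¬(x ∧ u ∧ (u ∨ z) ∨ ¬u ∧ (¬u ∨ ¬x) ∧ x) ∨ ¬z
= ¬¬(x ∧ u ∨ ¬u ∧ (¬u ∨ ¬x) ∧ x) ∨ ¬z   [absorption]
= ¬¬(x ∧ u ∨ ¬u ∧ x) ∨ ¬z   [absorption]
= ¬¬x ∨ ¬z   [distribution]
= x ∨ ¬z   [double negation]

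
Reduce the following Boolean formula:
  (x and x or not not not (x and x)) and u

u

(x and x or not not not (x and x)) and u
= (x and x or not (x and x)) and u   (double negation)
= (x or not (x and x)) and u   (idempotence)
= (x or not x) and u   (idempotence)
= u   (complement / identity)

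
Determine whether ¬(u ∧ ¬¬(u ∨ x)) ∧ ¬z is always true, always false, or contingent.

contingent

¬(u ∧ ¬¬(u ∨ x)) ∧ ¬z
= ¬(u ∧ (u ∨ x)) ∧ ¬z   — double negation
= ¬u ∧ ¬z   — absorption
This depends on u, z, so it is not a constant.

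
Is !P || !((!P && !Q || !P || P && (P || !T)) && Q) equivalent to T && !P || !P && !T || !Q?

E1: !P || !((!P && !Q || !P || P && (P || !T)) && Q)
    = !P || !((!P || P && (P || !T)) && Q)   — absorption
    = !P || !((!P || P) && Q)   — absorption
    = !P || !Q   — complement / identity
E2: T && !P || !P && !T || !Q
    = !P || !Q   — distribution
Both reduce to !P || !Q, so they are equivalent.

Yes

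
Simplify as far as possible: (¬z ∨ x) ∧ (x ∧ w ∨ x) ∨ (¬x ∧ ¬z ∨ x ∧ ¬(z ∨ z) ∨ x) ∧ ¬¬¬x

(¬z ∨ x) ∧ (x ∧ w ∨ x) ∨ (¬x ∧ ¬z ∨ x ∧ ¬(z ∨ z) ∨ x) ∧ ¬¬¬x
= (¬z ∨ x) ∧ x ∨ (¬x ∧ ¬z ∨ x ∧ ¬(z ∨ z) ∨ x) ∧ ¬¬¬x   (absorption)
= (¬z ∨ x) ∧ x ∨ (¬x ∧ ¬z ∨ x ∧ ¬z ∨ x) ∧ ¬¬¬x   (idempotence)
= (¬z ∨ x) ∧ x ∨ (¬x ∧ ¬z ∨ x ∧ ¬z ∨ x) ∧ ¬x   (double negation)
= (¬z ∨ x) ∧ x ∨ (¬z ∨ x) ∧ ¬x   (distribution)
= ¬z ∨ x   (distribution)

¬z ∨ x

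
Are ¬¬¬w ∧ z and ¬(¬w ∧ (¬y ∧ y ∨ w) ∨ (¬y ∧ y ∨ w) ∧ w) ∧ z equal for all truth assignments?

Yes

E1: ¬¬¬w ∧ z
    = ¬w ∧ z   (double negation)
E2: ¬(¬w ∧ (¬y ∧ y ∨ w) ∨ (¬y ∧ y ∨ w) ∧ w) ∧ z
    = ¬(¬y ∧ y ∨ w) ∧ z   (distribution)
    = ¬w ∧ z   (complement / identity)
Both reduce to ¬w ∧ z, so they are equivalent.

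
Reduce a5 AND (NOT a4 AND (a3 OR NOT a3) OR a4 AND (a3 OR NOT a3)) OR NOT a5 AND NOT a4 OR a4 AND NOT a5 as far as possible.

a5 AND (NOT a4 AND (a3 OR NOT a3) OR a4 AND (a3 OR NOT a3)) OR NOT a5 AND NOT a4 OR a4 AND NOT a5
= a5 AND (a3 OR NOT a3) OR NOT a5 AND NOT a4 OR a4 AND NOT a5   — distribution
= a5 AND (a3 OR NOT a3) OR NOT a5   — distribution
= a5 OR NOT a5   — complement / identity
= TRUE   — complement

TRUE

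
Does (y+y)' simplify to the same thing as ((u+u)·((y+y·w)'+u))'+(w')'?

E1: (y+y)'
    = y'
E2: ((u+u)·((y+y·w)'+u))'+(w')'
    = (u·(y+y·w)'+u)'+(w')'
    = (u·y'+u)'+(w')'
    = u'+(w')'
    = u'+w
These differ: at u=1, w=1, y=1, E1 = 0 but E2 = 1.

No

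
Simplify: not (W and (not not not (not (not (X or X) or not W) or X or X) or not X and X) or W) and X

not (W and (not not not (not (not (X or X) or not W) or X or X) or not X and X) or W) and X
= not (W and not not not (not (not (X or X) or not W) or X or X) or W) and X   [complement / identity]
= not (W and not not not ((X or X) and W or X or X) or W) and X   [De Morgan]
= not (W and not not not (X or X) or W) and X   [absorption]
= not (W and not (X or X) or W) and X   [double negation]
= not (W and not X or W) and X   [idempotence]
= not W and X   [absorption]

not W and X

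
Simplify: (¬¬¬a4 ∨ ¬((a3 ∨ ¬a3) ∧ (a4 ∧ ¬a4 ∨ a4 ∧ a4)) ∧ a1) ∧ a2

(¬¬¬a4 ∨ ¬((a3 ∨ ¬a3) ∧ (a4 ∧ ¬a4 ∨ a4 ∧ a4)) ∧ a1) ∧ a2
= (¬¬¬a4 ∨ ¬((a3 ∨ ¬a3) ∧ a4) ∧ a1) ∧ a2   [distribution]
= (¬a4 ∨ ¬((a3 ∨ ¬a3) ∧ a4) ∧ a1) ∧ a2   [double negation]
= (¬a4 ∨ ¬a4 ∧ a1) ∧ a2   [complement / identity]
= ¬a4 ∧ a2   [absorption]

¬a4 ∧ a2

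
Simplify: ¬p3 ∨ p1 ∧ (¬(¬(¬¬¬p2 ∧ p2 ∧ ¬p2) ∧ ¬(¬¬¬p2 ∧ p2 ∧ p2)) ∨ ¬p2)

¬p3 ∨ p1 ∧ ¬p2

¬p3 ∨ p1 ∧ (¬(¬(¬¬¬p2 ∧ p2 ∧ ¬p2) ∧ ¬(¬¬¬p2 ∧ p2 ∧ p2)) ∨ ¬p2)
= ¬p3 ∨ p1 ∧ (¬¬¬p2 ∧ p2 ∧ ¬p2 ∨ ¬¬¬p2 ∧ p2 ∧ p2 ∨ ¬p2)
= ¬p3 ∨ p1 ∧ (¬¬¬p2 ∧ p2 ∨ ¬p2)
= ¬p3 ∨ p1 ∧ (¬p2 ∧ p2 ∨ ¬p2)
= ¬p3 ∨ p1 ∧ ¬p2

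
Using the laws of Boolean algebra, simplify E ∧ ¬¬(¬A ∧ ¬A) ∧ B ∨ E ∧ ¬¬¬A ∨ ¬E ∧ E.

E ∧ ¬A

E ∧ ¬¬(¬A ∧ ¬A) ∧ B ∨ E ∧ ¬¬¬A ∨ ¬E ∧ E
= E ∧ ¬¬¬A ∧ B ∨ E ∧ ¬¬¬A ∨ ¬E ∧ E   — idempotence
= E ∧ ¬¬¬A ∨ ¬E ∧ E   — absorption
= E ∧ ¬¬¬A   — complement / identity
= E ∧ ¬A   — double negation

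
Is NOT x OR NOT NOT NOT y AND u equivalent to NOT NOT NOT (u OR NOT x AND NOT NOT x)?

E1: NOT x OR NOT NOT NOT y AND u
    = NOT x OR NOT y AND u   [double negation]
E2: NOT NOT NOT (u OR NOT x AND NOT NOT x)
    = NOT (u OR NOT x AND NOT NOT x)   [double negation]
    = NOT (u OR NOT x AND x)   [double negation]
    = NOT u   [complement / identity]
These differ: at u=1, x=0, y=0, E1 = 1 but E2 = 0.

No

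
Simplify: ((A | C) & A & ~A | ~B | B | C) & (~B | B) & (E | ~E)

((A | C) & A & ~A | ~B | B | C) & (~B | B) & (E | ~E)
= ((A | C) & A & ~A | ~B | B | C) & (~B | B)
= (A & ~A | ~B | B | C) & (~B | B)
= (~B | B | C) & (~B | B)
= ~B | B
= 1

1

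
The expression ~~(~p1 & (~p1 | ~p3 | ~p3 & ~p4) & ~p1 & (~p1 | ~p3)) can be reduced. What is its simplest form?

~p1

~~(~p1 & (~p1 | ~p3 | ~p3 & ~p4) & ~p1 & (~p1 | ~p3))
= ~~(~p1 & (~p1 | ~p3) & ~p1 & (~p1 | ~p3))   [absorption]
= ~~(~p1 & (~p1 | ~p3))   [idempotence]
= ~p1 & (~p1 | ~p3)   [double negation]
= ~p1   [absorption]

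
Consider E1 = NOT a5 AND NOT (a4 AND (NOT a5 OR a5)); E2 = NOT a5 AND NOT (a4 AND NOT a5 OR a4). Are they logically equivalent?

Yes

E1: NOT a5 AND NOT (a4 AND (NOT a5 OR a5))
    = NOT a5 AND NOT a4   (complement / identity)
E2: NOT a5 AND NOT (a4 AND NOT a5 OR a4)
    = NOT a5 AND NOT a4   (absorption)
Both reduce to NOT a5 AND NOT a4, so they are equivalent.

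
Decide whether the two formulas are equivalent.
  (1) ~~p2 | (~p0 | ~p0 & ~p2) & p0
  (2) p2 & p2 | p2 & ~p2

E1: ~~p2 | (~p0 | ~p0 & ~p2) & p0
    = p2 | (~p0 | ~p0 & ~p2) & p0   [double negation]
    = p2 | ~p0 & p0   [absorption]
    = p2   [complement / identity]
E2: p2 & p2 | p2 & ~p2
    = p2   [distribution]
Both reduce to p2, so they are equivalent.

Yes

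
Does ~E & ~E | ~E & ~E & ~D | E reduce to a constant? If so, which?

~E & ~E | ~E & ~E & ~D | E
= ~E & ~E | E   [absorption]
= ~E | E   [idempotence]
= 1   [complement]

yes, True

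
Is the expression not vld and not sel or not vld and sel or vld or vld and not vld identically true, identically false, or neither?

not vld and not sel or not vld and sel or vld or vld and not vld
= not vld or vld or vld and not vld   — distribution
= not vld or vld   — complement / identity
= True   — complement

identically true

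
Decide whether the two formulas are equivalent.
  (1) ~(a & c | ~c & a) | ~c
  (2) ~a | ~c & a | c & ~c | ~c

Yes

E1: ~(a & c | ~c & a) | ~c
    = ~a | ~c   — distribution
E2: ~a | ~c & a | c & ~c | ~c
    = ~a | ~c & a | ~c   — complement / identity
    = ~a | ~c   — absorption
Both reduce to ~a | ~c, so they are equivalent.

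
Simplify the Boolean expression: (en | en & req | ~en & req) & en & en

(en | en & req | ~en & req) & en & en
= (en | req) & en & en   — distribution
= (en | req) & en   — idempotence
= en   — absorption

en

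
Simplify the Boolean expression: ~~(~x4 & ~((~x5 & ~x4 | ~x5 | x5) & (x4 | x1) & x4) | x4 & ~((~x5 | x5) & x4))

~~(~x4 & ~((~x5 & ~x4 | ~x5 | x5) & (x4 | x1) & x4) | x4 & ~((~x5 | x5) & x4))
= ~~(~x4 & ~((~x5 | x5) & (x4 | x1) & x4) | x4 & ~((~x5 | x5) & x4))   [absorption]
= ~~(~x4 & ~((~x5 | x5) & x4) | x4 & ~((~x5 | x5) & x4))   [absorption]
= ~~~((~x5 | x5) & x4)   [distribution]
= ~~~x4   [complement / identity]
= ~x4   [double negation]

~x4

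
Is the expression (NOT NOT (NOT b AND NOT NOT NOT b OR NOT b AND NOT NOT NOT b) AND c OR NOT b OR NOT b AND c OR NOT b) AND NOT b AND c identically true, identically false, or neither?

(NOT NOT (NOT b AND NOT NOT NOT b OR NOT b AND NOT NOT NOT b) AND c OR NOT b OR NOT b AND c OR NOT b) AND NOT b AND c
= (NOT NOT (NOT b AND NOT NOT NOT b) AND c OR NOT b OR NOT b AND c OR NOT b) AND NOT b AND c   — idempotence
= (NOT NOT (NOT b AND NOT b) AND c OR NOT b OR NOT b AND c OR NOT b) AND NOT b AND c   — double negation
= (NOT NOT NOT b AND c OR NOT b OR NOT b AND c OR NOT b) AND NOT b AND c   — idempotence
= (NOT b AND c OR NOT b OR NOT b AND c OR NOT b) AND NOT b AND c   — double negation
= (NOT b AND c OR NOT b) AND NOT b AND c   — idempotence
= NOT b AND c   — absorption
This depends on b, c, so it is not a constant.

neither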